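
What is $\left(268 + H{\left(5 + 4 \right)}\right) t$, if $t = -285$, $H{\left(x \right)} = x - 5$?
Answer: $-77520$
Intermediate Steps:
$H{\left(x \right)} = -5 + x$
$\left(268 + H{\left(5 + 4 \right)}\right) t = \left(268 + \left(-5 + \left(5 + 4\right)\right)\right) \left(-285\right) = \left(268 + \left(-5 + 9\right)\right) \left(-285\right) = \left(268 + 4\right) \left(-285\right) = 272 \left(-285\right) = -77520$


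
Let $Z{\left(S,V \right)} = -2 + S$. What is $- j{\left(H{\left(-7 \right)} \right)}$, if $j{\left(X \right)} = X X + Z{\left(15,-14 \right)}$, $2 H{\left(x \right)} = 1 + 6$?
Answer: $- \frac{101}{4} \approx -25.25$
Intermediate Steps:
$H{\left(x \right)} = \frac{7}{2}$ ($H{\left(x \right)} = \frac{1 + 6}{2} = \frac{1}{2} \cdot 7 = \frac{7}{2}$)
$j{\left(X \right)} = 13 + X^{2}$ ($j{\left(X \right)} = X X + \left(-2 + 15\right) = X^{2} + 13 = 13 + X^{2}$)
$- j{\left(H{\left(-7 \right)} \right)} = - (13 + \left(\frac{7}{2}\right)^{2}) = - (13 + \frac{49}{4}) = \left(-1\right) \frac{101}{4} = - \frac{101}{4}$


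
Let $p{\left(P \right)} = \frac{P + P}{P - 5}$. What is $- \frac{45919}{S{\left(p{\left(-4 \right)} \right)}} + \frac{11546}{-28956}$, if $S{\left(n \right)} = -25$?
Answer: $\frac{664670957}{361950} \approx 1836.4$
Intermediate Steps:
$p{\left(P \right)} = \frac{2 P}{-5 + P}$ ($p{\left(P \right)} = \frac{2 P}{P - 5} = \frac{2 P}{-5 + P}$)
$- \frac{45919}{S{\left(p{\left(-4 \right)} \right)}} + \frac{11546}{-28956} = - \frac{45919}{-25} + \frac{11546}{-28956} = \left(-45919\right) \left(- \frac{1}{25}\right) + 11546 \left(- \frac{1}{28956}\right) = \frac{45919}{25} - \frac{5773}{14478} = \frac{664670957}{361950}$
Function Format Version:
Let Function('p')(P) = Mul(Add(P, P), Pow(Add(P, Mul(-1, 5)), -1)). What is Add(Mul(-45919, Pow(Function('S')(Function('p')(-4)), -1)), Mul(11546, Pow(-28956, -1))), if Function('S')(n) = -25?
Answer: Rational(664670957, 361950) ≈ 1836.4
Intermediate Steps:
Function('p')(P) = Mul(2, P, Pow(Add(-5, P), -1)) (Function('p')(P) = Mul(Mul(2, P), Pow(Add(P, -5), -1)) = Mul(Mul(2, P), Pow(Add(-5, P), -1)) = Mul(2, P, Pow(Add(-5, P), -1)))
Add(Mul(-45919, Pow(Function('S')(Function('p')(-4)), -1)), Mul(11546, Pow(-28956, -1))) = Add(Mul(-45919, Pow(-25, -1)), Mul(11546, Pow(-28956, -1))) = Add(Mul(-45919, Rational(-1, 25)), Mul(11546, Rational(-1, 28956))) = Add(Rational(45919, 25), Rational(-5773, 14478)) = Rational(664670957, 361950)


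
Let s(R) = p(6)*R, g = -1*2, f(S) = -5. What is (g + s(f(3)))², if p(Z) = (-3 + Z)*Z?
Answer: 8464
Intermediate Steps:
g = -2
p(Z) = Z*(-3 + Z)
s(R) = 18*R (s(R) = (6*(-3 + 6))*R = (6*3)*R = 18*R)
(g + s(f(3)))² = (-2 + 18*(-5))² = (-2 - 90)² = (-92)² = 8464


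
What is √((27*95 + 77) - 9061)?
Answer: 7*I*√131 ≈ 80.119*I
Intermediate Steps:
√((27*95 + 77) - 9061) = √((2565 + 77) - 9061) = √(2642 - 9061) = √(-6419) = 7*I*√131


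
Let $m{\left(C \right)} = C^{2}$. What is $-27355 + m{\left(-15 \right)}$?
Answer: $-27130$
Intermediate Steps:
$-27355 + m{\left(-15 \right)} = -27355 + \left(-15\right)^{2} = -27355 + 225 = -27130$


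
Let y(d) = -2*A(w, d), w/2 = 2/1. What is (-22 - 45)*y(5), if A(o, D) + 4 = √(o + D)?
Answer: -134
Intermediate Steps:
w = 4 (w = 2*(2/1) = 2*(2*1) = 2*2 = 4)
A(o, D) = -4 + √(D + o) (A(o, D) = -4 + √(o + D) = -4 + √(D + o))
y(d) = 8 - 2*√(4 + d) (y(d) = -2*(-4 + √(d + 4)) = -2*(-4 + √(4 + d)) = 8 - 2*√(4 + d))
(-22 - 45)*y(5) = (-22 - 45)*(8 - 2*√(4 + 5)) = -67*(8 - 2*√9) = -67*(8 - 2*3) = -67*(8 - 6) = -67*2 = -134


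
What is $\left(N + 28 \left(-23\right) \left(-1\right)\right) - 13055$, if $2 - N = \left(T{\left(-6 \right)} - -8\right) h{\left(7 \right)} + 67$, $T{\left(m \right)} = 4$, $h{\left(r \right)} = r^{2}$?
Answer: $-13064$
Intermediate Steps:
$N = -653$ ($N = 2 - \left(\left(4 - -8\right) 7^{2} + 67\right) = 2 - \left(\left(4 + 8\right) 49 + 67\right) = 2 - \left(12 \cdot 49 + 67\right) = 2 - \left(588 + 67\right) = 2 - 655 = -653$)
$\left(N + 28 \left(-23\right) \left(-1\right)\right) - 13055 = \left(-653 + 28 \left(-23\right) \left(-1\right)\right) - 13055 = \left(-653 - -644\right) - 13055 = \left(-653 + 644\right) - 13055 = -9 - 13055 = -13064$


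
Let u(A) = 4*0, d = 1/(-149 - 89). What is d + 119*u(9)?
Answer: -1/238 ≈ -0.0042017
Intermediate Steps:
d = -1/238 (d = 1/(-238) = -1/238 ≈ -0.0042017)
u(A) = 0
d + 119*u(9) = -1/238 + 119*0 = -1/238 + 0 = -1/238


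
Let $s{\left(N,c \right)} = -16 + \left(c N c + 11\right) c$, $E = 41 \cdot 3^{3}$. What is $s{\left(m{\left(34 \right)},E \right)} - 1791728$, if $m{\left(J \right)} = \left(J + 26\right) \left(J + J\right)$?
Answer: $5534812155873$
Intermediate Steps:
$m{\left(J \right)} = 2 J \left(26 + J\right)$ ($m{\left(J \right)} = \left(26 + J\right) 2 J = 2 J \left(26 + J\right)$)
$E = 1107$ ($E = 41 \cdot 27 = 1107$)
$s{\left(N,c \right)} = -16 + c \left(11 + N c^{2}\right)$ ($s{\left(N,c \right)} = -16 + \left(N c c + 11\right) c = -16 + \left(N c^{2} + 11\right) c = -16 + \left(11 + N c^{2}\right) c = -16 + c \left(11 + N c^{2}\right)$)
$s{\left(m{\left(34 \right)},E \right)} - 1791728 = \left(-16 + 11 \cdot 1107 + 2 \cdot 34 \left(26 + 34\right) 1107^{3}\right) - 1791728 = \left(-16 + 12177 + 2 \cdot 34 \cdot 60 \cdot 1356572043\right) - 1791728 = \left(-16 + 12177 + 4080 \cdot 1356572043\right) - 1791728 = \left(-16 + 12177 + 5534813935440\right) - 1791728 = 5534813947601 - 1791728 = 5534812155873$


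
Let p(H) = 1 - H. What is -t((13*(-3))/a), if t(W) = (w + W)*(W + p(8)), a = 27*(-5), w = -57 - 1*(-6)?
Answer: -689164/2025 ≈ -340.33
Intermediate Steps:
w = -51 (w = -57 + 6 = -51)
a = -135
t(W) = (-51 + W)*(-7 + W) (t(W) = (-51 + W)*(W + (1 - 1*8)) = (-51 + W)*(W + (1 - 8)) = (-51 + W)*(W - 7) = (-51 + W)*(-7 + W))
-t((13*(-3))/a) = -(357 + ((13*(-3))/(-135))² - 58*13*(-3)/(-135)) = -(357 + (-39*(-1/135))² - (-2262)*(-1)/135) = -(357 + (13/45)² - 58*13/45) = -(357 + 169/2025 - 754/45) = -1*689164/2025 = -689164/2025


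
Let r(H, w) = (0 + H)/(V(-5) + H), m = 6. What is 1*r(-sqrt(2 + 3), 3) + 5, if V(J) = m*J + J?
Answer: 1219/244 + 7*sqrt(5)/244 ≈ 5.0601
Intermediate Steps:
V(J) = 7*J (V(J) = 6*J + J = 7*J)
r(H, w) = H/(-35 + H) (r(H, w) = (0 + H)/(7*(-5) + H) = H/(-35 + H))
1*r(-sqrt(2 + 3), 3) + 5 = 1*((-sqrt(2 + 3))/(-35 - sqrt(2 + 3))) + 5 = 1*((-sqrt(5))/(-35 - sqrt(5))) + 5 = 1*(-sqrt(5)/(-35 - sqrt(5))) + 5 = -sqrt(5)/(-35 - sqrt(5)) + 5 = 5 - sqrt(5)/(-35 - sqrt(5))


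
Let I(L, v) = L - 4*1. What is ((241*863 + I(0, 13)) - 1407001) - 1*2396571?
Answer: -3595593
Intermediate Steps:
I(L, v) = -4 + L (I(L, v) = L - 4 = -4 + L)
((241*863 + I(0, 13)) - 1407001) - 1*2396571 = ((241*863 + (-4 + 0)) - 1407001) - 1*2396571 = ((207983 - 4) - 1407001) - 2396571 = (207979 - 1407001) - 2396571 = -1199022 - 2396571 = -3595593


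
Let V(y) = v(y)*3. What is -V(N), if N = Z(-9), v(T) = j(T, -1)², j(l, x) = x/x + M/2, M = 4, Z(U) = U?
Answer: -27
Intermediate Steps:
j(l, x) = 3 (j(l, x) = x/x + 4/2 = 1 + 4*(½) = 1 + 2 = 3)
v(T) = 9 (v(T) = 3² = 9)
N = -9
V(y) = 27 (V(y) = 9*3 = 27)
-V(N) = -1*27 = -27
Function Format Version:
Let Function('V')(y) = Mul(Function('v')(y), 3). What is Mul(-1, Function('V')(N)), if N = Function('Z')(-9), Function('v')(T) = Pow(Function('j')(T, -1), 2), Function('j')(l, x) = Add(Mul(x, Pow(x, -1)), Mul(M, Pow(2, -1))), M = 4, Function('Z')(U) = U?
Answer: -27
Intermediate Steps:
Function('j')(l, x) = 3 (Function('j')(l, x) = Add(Mul(x, Pow(x, -1)), Mul(4, Pow(2, -1))) = Add(1, Mul(4, Rational(1, 2))) = Add(1, 2) = 3)
Function('v')(T) = 9 (Function('v')(T) = Pow(3, 2) = 9)
N = -9
Function('V')(y) = 27 (Function('V')(y) = Mul(9, 3) = 27)
Mul(-1, Function('V')(N)) = Mul(-1, 27) = -27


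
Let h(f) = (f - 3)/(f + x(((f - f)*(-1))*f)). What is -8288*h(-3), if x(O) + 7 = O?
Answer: -24864/5 ≈ -4972.8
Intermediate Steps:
x(O) = -7 + O
h(f) = (-3 + f)/(-7 + f) (h(f) = (f - 3)/(f + (-7 + ((f - f)*(-1))*f)) = (-3 + f)/(f + (-7 + (0*(-1))*f)) = (-3 + f)/(f + (-7 + 0*f)) = (-3 + f)/(f + (-7 + 0)) = (-3 + f)/(f - 7) = (-3 + f)/(-7 + f))
-8288*h(-3) = -8288*(-3 - 3)/(-7 - 3) = -8288*(-6)/(-10) = -(-4144)*(-6)/5 = -8288*⅗ = -24864/5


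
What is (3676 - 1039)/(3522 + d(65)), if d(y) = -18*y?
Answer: 879/784 ≈ 1.1212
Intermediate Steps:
(3676 - 1039)/(3522 + d(65)) = (3676 - 1039)/(3522 - 18*65) = 2637/(3522 - 1170) = 2637/2352 = 2637*(1/2352) = 879/784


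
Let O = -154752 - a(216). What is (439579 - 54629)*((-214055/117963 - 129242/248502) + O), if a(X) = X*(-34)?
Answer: -277240518910602327800/4885673571 ≈ -5.6746e+10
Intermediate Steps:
a(X) = -34*X
O = -147408 (O = -154752 - (-34)*216 = -154752 - 1*(-7344) = -154752 + 7344 = -147408)
(439579 - 54629)*((-214055/117963 - 129242/248502) + O) = (439579 - 54629)*((-214055/117963 - 129242/248502) - 147408) = 384950*((-214055*1/117963 - 129242*1/248502) - 147408) = 384950*((-214055/117963 - 64621/124251) - 147408) = 384950*(-11406478276/4885673571 - 147408) = 384950*(-720198776232244/4885673571) = -277240518910602327800/4885673571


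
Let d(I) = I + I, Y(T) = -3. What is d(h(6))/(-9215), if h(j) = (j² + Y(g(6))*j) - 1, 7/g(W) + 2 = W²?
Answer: -34/9215 ≈ -0.0036896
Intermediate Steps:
g(W) = 7/(-2 + W²)
h(j) = -1 + j² - 3*j (h(j) = (j² - 3*j) - 1 = -1 + j² - 3*j)
d(I) = 2*I
d(h(6))/(-9215) = (2*(-1 + 6² - 3*6))/(-9215) = (2*(-1 + 36 - 18))*(-1/9215) = (2*17)*(-1/9215) = 34*(-1/9215) = -34/9215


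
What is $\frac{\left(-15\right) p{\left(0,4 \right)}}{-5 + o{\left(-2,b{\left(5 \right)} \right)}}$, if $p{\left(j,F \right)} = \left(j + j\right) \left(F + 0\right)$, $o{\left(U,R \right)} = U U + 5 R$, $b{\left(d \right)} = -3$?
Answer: $0$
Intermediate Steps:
$o{\left(U,R \right)} = U^{2} + 5 R$
$p{\left(j,F \right)} = 2 F j$ ($p{\left(j,F \right)} = 2 j F = 2 F j$)
$\frac{\left(-15\right) p{\left(0,4 \right)}}{-5 + o{\left(-2,b{\left(5 \right)} \right)}} = \frac{\left(-15\right) 2 \cdot 4 \cdot 0}{-5 + \left(\left(-2\right)^{2} + 5 \left(-3\right)\right)} = \frac{\left(-15\right) 0}{-5 + \left(4 - 15\right)} = \frac{0}{-5 - 11} = \frac{0}{-16} = 0 \left(- \frac{1}{16}\right) = 0$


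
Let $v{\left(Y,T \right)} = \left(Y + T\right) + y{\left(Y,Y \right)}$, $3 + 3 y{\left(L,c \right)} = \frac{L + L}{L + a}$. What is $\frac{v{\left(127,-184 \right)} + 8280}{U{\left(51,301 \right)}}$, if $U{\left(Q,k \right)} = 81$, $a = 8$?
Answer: $\frac{3330164}{32805} \approx 101.51$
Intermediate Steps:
$y{\left(L,c \right)} = -1 + \frac{2 L}{3 \left(8 + L\right)}$ ($y{\left(L,c \right)} = -1 + \frac{\left(L + L\right) \frac{1}{L + 8}}{3} = -1 + \frac{2 L \frac{1}{8 + L}}{3} = -1 + \frac{2 L}{3 \left(8 + L\right)}$)
$v{\left(Y,T \right)} = T + Y + \frac{-24 - Y}{3 \left(8 + Y\right)}$ ($v{\left(Y,T \right)} = \left(Y + T\right) + \frac{-24 - Y}{3 \left(8 + Y\right)} = \left(T + Y\right) + \frac{-24 - Y}{3 \left(8 + Y\right)} = T + Y + \frac{-24 - Y}{3 \left(8 + Y\right)}$)
$\frac{v{\left(127,-184 \right)} + 8280}{U{\left(51,301 \right)}} = \frac{\frac{-8 - \frac{127}{3} + \left(8 + 127\right) \left(-184 + 127\right)}{8 + 127} + 8280}{81} = \left(\frac{-8 - \frac{127}{3} + 135 \left(-57\right)}{135} + 8280\right) \frac{1}{81} = \left(\frac{-8 - \frac{127}{3} - 7695}{135} + 8280\right) \frac{1}{81} = \left(\frac{1}{135} \left(- \frac{23236}{3}\right) + 8280\right) \frac{1}{81} = \left(- \frac{23236}{405} + 8280\right) \frac{1}{81} = \frac{3330164}{405} \cdot \frac{1}{81} = \frac{3330164}{32805}$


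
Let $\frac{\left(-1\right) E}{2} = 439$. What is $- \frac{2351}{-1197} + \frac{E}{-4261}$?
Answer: $\frac{11068577}{5100417} \approx 2.1701$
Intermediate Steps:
$E = -878$ ($E = \left(-2\right) 439 = -878$)
$- \frac{2351}{-1197} + \frac{E}{-4261} = - \frac{2351}{-1197} - \frac{878}{-4261} = \left(-2351\right) \left(- \frac{1}{1197}\right) - - \frac{878}{4261} = \frac{2351}{1197} + \frac{878}{4261} = \frac{11068577}{5100417}$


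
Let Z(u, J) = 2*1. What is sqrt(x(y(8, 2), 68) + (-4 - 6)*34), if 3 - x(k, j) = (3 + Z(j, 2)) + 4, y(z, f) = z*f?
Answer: I*sqrt(346) ≈ 18.601*I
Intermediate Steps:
y(z, f) = f*z
Z(u, J) = 2
x(k, j) = -6 (x(k, j) = 3 - ((3 + 2) + 4) = 3 - (5 + 4) = 3 - 1*9 = 3 - 9 = -6)
sqrt(x(y(8, 2), 68) + (-4 - 6)*34) = sqrt(-6 + (-4 - 6)*34) = sqrt(-6 - 10*34) = sqrt(-6 - 340) = sqrt(-346) = I*sqrt(346)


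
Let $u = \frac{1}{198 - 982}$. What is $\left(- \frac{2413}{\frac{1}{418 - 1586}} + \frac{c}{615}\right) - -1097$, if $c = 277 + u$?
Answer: $\frac{453147058709}{160720} \approx 2.8195 \cdot 10^{6}$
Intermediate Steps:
$u = - \frac{1}{784}$ ($u = \frac{1}{-784} = - \frac{1}{784} \approx -0.0012755$)
$c = \frac{217167}{784}$ ($c = 277 - \frac{1}{784} = \frac{217167}{784} \approx 277.0$)
$\left(- \frac{2413}{\frac{1}{418 - 1586}} + \frac{c}{615}\right) - -1097 = \left(- \frac{2413}{\frac{1}{418 - 1586}} + \frac{217167}{784 \cdot 615}\right) - -1097 = \left(- \frac{2413}{\frac{1}{-1168}} + \frac{217167}{784} \cdot \frac{1}{615}\right) + 1097 = \left(- \frac{2413}{- \frac{1}{1168}} + \frac{72389}{160720}\right) + 1097 = \left(\left(-2413\right) \left(-1168\right) + \frac{72389}{160720}\right) + 1097 = \left(2818384 + \frac{72389}{160720}\right) + 1097 = \frac{452970748869}{160720} + 1097 = \frac{453147058709}{160720}$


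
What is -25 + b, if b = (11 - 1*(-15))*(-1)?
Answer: -51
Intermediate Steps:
b = -26 (b = (11 + 15)*(-1) = 26*(-1) = -26)
-25 + b = -25 - 26 = -51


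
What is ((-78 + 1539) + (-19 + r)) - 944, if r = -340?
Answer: 158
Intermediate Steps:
((-78 + 1539) + (-19 + r)) - 944 = ((-78 + 1539) + (-19 - 340)) - 944 = (1461 - 359) - 944 = 1102 - 944 = 158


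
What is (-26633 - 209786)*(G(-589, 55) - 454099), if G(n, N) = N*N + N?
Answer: 106629460961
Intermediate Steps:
G(n, N) = N + N² (G(n, N) = N² + N = N + N²)
(-26633 - 209786)*(G(-589, 55) - 454099) = (-26633 - 209786)*(55*(1 + 55) - 454099) = -236419*(55*56 - 454099) = -236419*(3080 - 454099) = -236419*(-451019) = 106629460961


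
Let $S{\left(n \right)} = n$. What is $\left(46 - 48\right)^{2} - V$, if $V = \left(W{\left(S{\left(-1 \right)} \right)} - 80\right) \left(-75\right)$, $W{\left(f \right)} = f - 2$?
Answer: $-6221$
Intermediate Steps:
$W{\left(f \right)} = -2 + f$
$V = 6225$ ($V = \left(\left(-2 - 1\right) - 80\right) \left(-75\right) = \left(-3 - 80\right) \left(-75\right) = \left(-83\right) \left(-75\right) = 6225$)
$\left(46 - 48\right)^{2} - V = \left(46 - 48\right)^{2} - 6225 = \left(-2\right)^{2} - 6225 = 4 - 6225 = -6221$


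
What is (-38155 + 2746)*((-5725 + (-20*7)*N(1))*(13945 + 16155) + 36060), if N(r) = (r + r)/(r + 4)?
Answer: 6160175964360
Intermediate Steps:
N(r) = 2*r/(4 + r) (N(r) = (2*r)/(4 + r) = 2*r/(4 + r))
(-38155 + 2746)*((-5725 + (-20*7)*N(1))*(13945 + 16155) + 36060) = (-38155 + 2746)*((-5725 + (-20*7)*(2*1/(4 + 1)))*(13945 + 16155) + 36060) = -35409*((-5725 - 280/5)*30100 + 36060) = -35409*((-5725 - 140*⅖)*30100 + 36060) = -35409*((-5725 - 56)*30100 + 36060) = -35409*(-5781*30100 + 36060) = -35409*(-174008100 + 36060) = -35409*(-173972040) = 6160175964360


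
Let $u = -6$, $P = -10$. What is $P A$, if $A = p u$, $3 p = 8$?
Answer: $160$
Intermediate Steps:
$p = \frac{8}{3}$ ($p = \frac{1}{3} \cdot 8 = \frac{8}{3} \approx 2.6667$)
$A = -16$ ($A = \frac{8}{3} \left(-6\right) = -16$)
$P A = \left(-10\right) \left(-16\right) = 160$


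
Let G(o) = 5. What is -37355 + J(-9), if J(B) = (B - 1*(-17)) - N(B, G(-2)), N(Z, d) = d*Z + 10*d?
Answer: -37352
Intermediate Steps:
N(Z, d) = 10*d + Z*d (N(Z, d) = Z*d + 10*d = 10*d + Z*d)
J(B) = -33 - 4*B (J(B) = (B - 1*(-17)) - 5*(10 + B) = (B + 17) - (50 + 5*B) = (17 + B) + (-50 - 5*B) = -33 - 4*B)
-37355 + J(-9) = -37355 + (-33 - 4*(-9)) = -37355 + (-33 + 36) = -37355 + 3 = -37352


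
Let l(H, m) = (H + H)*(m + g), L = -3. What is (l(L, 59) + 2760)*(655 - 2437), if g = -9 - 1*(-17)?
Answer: -4201956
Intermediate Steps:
g = 8 (g = -9 + 17 = 8)
l(H, m) = 2*H*(8 + m) (l(H, m) = (H + H)*(m + 8) = (2*H)*(8 + m) = 2*H*(8 + m))
(l(L, 59) + 2760)*(655 - 2437) = (2*(-3)*(8 + 59) + 2760)*(655 - 2437) = (2*(-3)*67 + 2760)*(-1782) = (-402 + 2760)*(-1782) = 2358*(-1782) = -4201956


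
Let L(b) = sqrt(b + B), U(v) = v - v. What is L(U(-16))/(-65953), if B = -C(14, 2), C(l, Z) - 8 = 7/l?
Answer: -I*sqrt(34)/131906 ≈ -4.4205e-5*I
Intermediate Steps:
C(l, Z) = 8 + 7/l
B = -17/2 (B = -(8 + 7/14) = -(8 + 7*(1/14)) = -(8 + 1/2) = -1*17/2 = -17/2 ≈ -8.5000)
U(v) = 0
L(b) = sqrt(-17/2 + b) (L(b) = sqrt(b - 17/2) = sqrt(-17/2 + b))
L(U(-16))/(-65953) = (sqrt(-34 + 4*0)/2)/(-65953) = (sqrt(-34 + 0)/2)*(-1/65953) = (sqrt(-34)/2)*(-1/65953) = ((I*sqrt(34))/2)*(-1/65953) = (I*sqrt(34)/2)*(-1/65953) = -I*sqrt(34)/131906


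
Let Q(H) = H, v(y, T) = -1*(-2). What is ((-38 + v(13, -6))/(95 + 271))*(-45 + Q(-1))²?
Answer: -12696/61 ≈ -208.13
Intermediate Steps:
v(y, T) = 2
((-38 + v(13, -6))/(95 + 271))*(-45 + Q(-1))² = ((-38 + 2)/(95 + 271))*(-45 - 1)² = -36/366*(-46)² = -36*1/366*2116 = -6/61*2116 = -12696/61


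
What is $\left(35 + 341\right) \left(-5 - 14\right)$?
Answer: $-7144$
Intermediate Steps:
$\left(35 + 341\right) \left(-5 - 14\right) = 376 \left(-5 - 14\right) = 376 \left(-19\right) = -7144$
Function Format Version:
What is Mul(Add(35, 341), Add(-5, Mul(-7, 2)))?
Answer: -7144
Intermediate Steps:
Mul(Add(35, 341), Add(-5, Mul(-7, 2))) = Mul(376, Add(-5, -14)) = Mul(376, -19) = -7144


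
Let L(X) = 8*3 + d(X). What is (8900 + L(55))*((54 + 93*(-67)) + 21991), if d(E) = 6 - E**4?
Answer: -144566764730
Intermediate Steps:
L(X) = 30 - X**4 (L(X) = 8*3 + (6 - X**4) = 24 + (6 - X**4) = 30 - X**4)
(8900 + L(55))*((54 + 93*(-67)) + 21991) = (8900 + (30 - 1*55**4))*((54 + 93*(-67)) + 21991) = (8900 + (30 - 1*9150625))*((54 - 6231) + 21991) = (8900 + (30 - 9150625))*(-6177 + 21991) = (8900 - 9150595)*15814 = -9141695*15814 = -144566764730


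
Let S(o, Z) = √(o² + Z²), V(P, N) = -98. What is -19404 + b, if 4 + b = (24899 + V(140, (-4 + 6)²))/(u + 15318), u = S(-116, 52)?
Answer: -325230099971/16758926 - 3543*√1010/8379463 ≈ -19406.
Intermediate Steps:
S(o, Z) = √(Z² + o²)
u = 4*√1010 (u = √(52² + (-116)²) = √(2704 + 13456) = √16160 = 4*√1010 ≈ 127.12)
b = -4 + 24801/(15318 + 4*√1010) (b = -4 + (24899 - 98)/(4*√1010 + 15318) = -4 + 24801/(15318 + 4*√1010) ≈ -2.3942)
-19404 + b = -19404 + (-39899867/16758926 - 3543*√1010/8379463) = -325230099971/16758926 - 3543*√1010/8379463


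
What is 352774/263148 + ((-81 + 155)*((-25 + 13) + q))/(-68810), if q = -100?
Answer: 944833913/646686210 ≈ 1.4610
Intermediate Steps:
352774/263148 + ((-81 + 155)*((-25 + 13) + q))/(-68810) = 352774/263148 + ((-81 + 155)*((-25 + 13) - 100))/(-68810) = 352774*(1/263148) + (74*(-12 - 100))*(-1/68810) = 176387/131574 + (74*(-112))*(-1/68810) = 176387/131574 - 8288*(-1/68810) = 176387/131574 + 592/4915 = 944833913/646686210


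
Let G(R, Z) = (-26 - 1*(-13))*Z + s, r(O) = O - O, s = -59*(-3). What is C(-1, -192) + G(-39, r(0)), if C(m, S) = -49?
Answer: 128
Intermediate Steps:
s = 177
r(O) = 0
G(R, Z) = 177 - 13*Z (G(R, Z) = (-26 - 1*(-13))*Z + 177 = (-26 + 13)*Z + 177 = -13*Z + 177 = 177 - 13*Z)
C(-1, -192) + G(-39, r(0)) = -49 + (177 - 13*0) = -49 + (177 + 0) = -49 + 177 = 128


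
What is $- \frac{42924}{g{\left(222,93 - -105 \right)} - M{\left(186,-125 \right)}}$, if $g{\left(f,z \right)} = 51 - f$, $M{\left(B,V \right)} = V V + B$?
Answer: $\frac{21462}{7991} \approx 2.6858$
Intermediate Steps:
$M{\left(B,V \right)} = B + V^{2}$ ($M{\left(B,V \right)} = V^{2} + B = B + V^{2}$)
$- \frac{42924}{g{\left(222,93 - -105 \right)} - M{\left(186,-125 \right)}} = - \frac{42924}{\left(51 - 222\right) - \left(186 + \left(-125\right)^{2}\right)} = - \frac{42924}{\left(51 - 222\right) - \left(186 + 15625\right)} = - \frac{42924}{-171 - 15811} = - \frac{42924}{-15982} = \left(-42924\right) \left(- \frac{1}{15982}\right) = \frac{21462}{7991}$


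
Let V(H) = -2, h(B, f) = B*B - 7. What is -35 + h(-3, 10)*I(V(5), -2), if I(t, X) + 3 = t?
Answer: -45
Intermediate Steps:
h(B, f) = -7 + B² (h(B, f) = B² - 7 = -7 + B²)
I(t, X) = -3 + t
-35 + h(-3, 10)*I(V(5), -2) = -35 + (-7 + (-3)²)*(-3 - 2) = -35 + (-7 + 9)*(-5) = -35 + 2*(-5) = -35 - 10 = -45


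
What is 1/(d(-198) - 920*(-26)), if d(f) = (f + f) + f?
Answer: 1/23326 ≈ 4.2871e-5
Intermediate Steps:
d(f) = 3*f (d(f) = 2*f + f = 3*f)
1/(d(-198) - 920*(-26)) = 1/(3*(-198) - 920*(-26)) = 1/(-594 + 23920) = 1/23326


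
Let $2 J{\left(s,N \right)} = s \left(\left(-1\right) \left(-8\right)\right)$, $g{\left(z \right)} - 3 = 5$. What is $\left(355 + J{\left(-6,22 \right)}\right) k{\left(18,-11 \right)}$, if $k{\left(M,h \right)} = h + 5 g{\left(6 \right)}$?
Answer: $9599$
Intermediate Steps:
$g{\left(z \right)} = 8$ ($g{\left(z \right)} = 3 + 5 = 8$)
$k{\left(M,h \right)} = 40 + h$ ($k{\left(M,h \right)} = h + 5 \cdot 8 = h + 40 = 40 + h$)
$J{\left(s,N \right)} = 4 s$ ($J{\left(s,N \right)} = \frac{s \left(\left(-1\right) \left(-8\right)\right)}{2} = \frac{s 8}{2} = \frac{8 s}{2} = 4 s$)
$\left(355 + J{\left(-6,22 \right)}\right) k{\left(18,-11 \right)} = \left(355 + 4 \left(-6\right)\right) \left(40 - 11\right) = \left(355 - 24\right) 29 = 331 \cdot 29 = 9599$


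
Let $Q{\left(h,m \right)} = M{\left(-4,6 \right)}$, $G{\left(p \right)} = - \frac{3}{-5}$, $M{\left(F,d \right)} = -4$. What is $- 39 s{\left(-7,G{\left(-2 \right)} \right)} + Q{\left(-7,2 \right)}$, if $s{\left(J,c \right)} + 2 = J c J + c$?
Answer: $-1096$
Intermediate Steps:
$G{\left(p \right)} = \frac{3}{5}$ ($G{\left(p \right)} = \left(-3\right) \left(- \frac{1}{5}\right) = \frac{3}{5}$)
$Q{\left(h,m \right)} = -4$
$s{\left(J,c \right)} = -2 + c + c J^{2}$ ($s{\left(J,c \right)} = -2 + \left(J c J + c\right) = -2 + \left(c J^{2} + c\right) = -2 + \left(c + c J^{2}\right) = -2 + c + c J^{2}$)
$- 39 s{\left(-7,G{\left(-2 \right)} \right)} + Q{\left(-7,2 \right)} = - 39 \left(-2 + \frac{3}{5} + \frac{3 \left(-7\right)^{2}}{5}\right) - 4 = - 39 \left(-2 + \frac{3}{5} + \frac{3}{5} \cdot 49\right) - 4 = - 39 \left(-2 + \frac{3}{5} + \frac{147}{5}\right) - 4 = \left(-39\right) 28 - 4 = -1092 - 4 = -1096$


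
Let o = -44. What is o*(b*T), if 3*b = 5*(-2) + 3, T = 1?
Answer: 308/3 ≈ 102.67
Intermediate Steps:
b = -7/3 (b = (5*(-2) + 3)/3 = (-10 + 3)/3 = (⅓)*(-7) = -7/3 ≈ -2.3333)
o*(b*T) = -(-308)/3 = -44*(-7/3) = 308/3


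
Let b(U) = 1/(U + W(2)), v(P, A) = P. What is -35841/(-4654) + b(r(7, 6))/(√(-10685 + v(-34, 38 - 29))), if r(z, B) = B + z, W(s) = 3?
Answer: 2757/358 - I*√1191/57168 ≈ 7.7011 - 0.00060367*I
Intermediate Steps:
b(U) = 1/(3 + U) (b(U) = 1/(U + 3) = 1/(3 + U))
-35841/(-4654) + b(r(7, 6))/(√(-10685 + v(-34, 38 - 29))) = -35841/(-4654) + 1/((3 + (6 + 7))*(√(-10685 - 34))) = -35841*(-1/4654) + 1/((3 + 13)*(√(-10719))) = 2757/358 + 1/(16*((3*I*√1191))) = 2757/358 + (-I*√1191/3573)/16 = 2757/358 - I*√1191/57168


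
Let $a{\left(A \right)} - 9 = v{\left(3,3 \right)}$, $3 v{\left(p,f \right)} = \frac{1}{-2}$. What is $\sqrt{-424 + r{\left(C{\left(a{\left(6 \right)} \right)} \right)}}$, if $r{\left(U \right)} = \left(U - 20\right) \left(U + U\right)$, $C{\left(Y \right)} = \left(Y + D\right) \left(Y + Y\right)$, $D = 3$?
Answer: $\frac{\sqrt{25473602}}{18} \approx 280.4$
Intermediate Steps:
$v{\left(p,f \right)} = - \frac{1}{6}$ ($v{\left(p,f \right)} = \frac{1}{3 \left(-2\right)} = \frac{1}{3} \left(- \frac{1}{2}\right) = - \frac{1}{6}$)
$a{\left(A \right)} = \frac{53}{6}$ ($a{\left(A \right)} = 9 - \frac{1}{6} = \frac{53}{6}$)
$C{\left(Y \right)} = 2 Y \left(3 + Y\right)$ ($C{\left(Y \right)} = \left(Y + 3\right) \left(Y + Y\right) = \left(3 + Y\right) 2 Y = 2 Y \left(3 + Y\right)$)
$r{\left(U \right)} = 2 U \left(-20 + U\right)$ ($r{\left(U \right)} = \left(-20 + U\right) 2 U = 2 U \left(-20 + U\right)$)
$\sqrt{-424 + r{\left(C{\left(a{\left(6 \right)} \right)} \right)}} = \sqrt{-424 + 2 \cdot 2 \cdot \frac{53}{6} \left(3 + \frac{53}{6}\right) \left(-20 + 2 \cdot \frac{53}{6} \left(3 + \frac{53}{6}\right)\right)} = \sqrt{-424 + 2 \cdot 2 \cdot \frac{53}{6} \cdot \frac{71}{6} \left(-20 + 2 \cdot \frac{53}{6} \cdot \frac{71}{6}\right)} = \sqrt{-424 + 2 \cdot \frac{3763}{18} \left(-20 + \frac{3763}{18}\right)} = \sqrt{-424 + 2 \cdot \frac{3763}{18} \cdot \frac{3403}{18}} = \sqrt{-424 + \frac{12805489}{162}} = \sqrt{\frac{12736801}{162}} = \frac{\sqrt{25473602}}{18}$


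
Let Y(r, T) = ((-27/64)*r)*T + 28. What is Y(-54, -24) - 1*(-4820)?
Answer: 17205/4 ≈ 4301.3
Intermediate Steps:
Y(r, T) = 28 - 27*T*r/64 (Y(r, T) = ((-27*1/64)*r)*T + 28 = (-27*r/64)*T + 28 = -27*T*r/64 + 28 = 28 - 27*T*r/64)
Y(-54, -24) - 1*(-4820) = (28 - 27/64*(-24)*(-54)) - 1*(-4820) = (28 - 2187/4) + 4820 = -2075/4 + 4820 = 17205/4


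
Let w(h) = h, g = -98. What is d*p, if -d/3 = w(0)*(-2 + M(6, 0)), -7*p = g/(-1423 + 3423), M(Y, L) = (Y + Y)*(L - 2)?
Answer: 0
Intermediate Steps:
M(Y, L) = 2*Y*(-2 + L) (M(Y, L) = (2*Y)*(-2 + L) = 2*Y*(-2 + L))
p = 7/1000 (p = -(-14)/(-1423 + 3423) = -(-14)/2000 = -⅐*(-49/1000) = 7/1000 ≈ 0.0070000)
d = 0 (d = -0*(-2 + 2*6*(-2 + 0)) = -0*(-2 + 2*6*(-2)) = -0*(-2 - 24) = -0*(-26) = -3*0 = 0)
d*p = 0*(7/1000) = 0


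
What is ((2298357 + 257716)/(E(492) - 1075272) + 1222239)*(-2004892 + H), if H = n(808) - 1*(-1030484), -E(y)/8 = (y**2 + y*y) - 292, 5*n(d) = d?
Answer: -3680911539161259768/3091225 ≈ -1.1908e+12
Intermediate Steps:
n(d) = d/5
E(y) = 2336 - 16*y**2 (E(y) = -8*((y**2 + y*y) - 292) = -8*((y**2 + y**2) - 292) = -8*(2*y**2 - 292) = -8*(-292 + 2*y**2) = 2336 - 16*y**2)
H = 5153228/5 (H = (1/5)*808 - 1*(-1030484) = 808/5 + 1030484 = 5153228/5 ≈ 1.0306e+6)
((2298357 + 257716)/(E(492) - 1075272) + 1222239)*(-2004892 + H) = ((2298357 + 257716)/((2336 - 16*492**2) - 1075272) + 1222239)*(-2004892 + 5153228/5) = (2556073/((2336 - 16*242064) - 1075272) + 1222239)*(-4871232/5) = (2556073/((2336 - 3873024) - 1075272) + 1222239)*(-4871232/5) = (2556073/(-3870688 - 1075272) + 1222239)*(-4871232/5) = (2556073/(-4945960) + 1222239)*(-4871232/5) = (2556073*(-1/4945960) + 1222239)*(-4871232/5) = (-2556073/4945960 + 1222239)*(-4871232/5) = (6045142648367/4945960)*(-4871232/5) = -3680911539161259768/3091225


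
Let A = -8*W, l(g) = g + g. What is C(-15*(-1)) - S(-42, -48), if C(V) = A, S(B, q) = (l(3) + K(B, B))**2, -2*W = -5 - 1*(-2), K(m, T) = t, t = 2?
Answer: -76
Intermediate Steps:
K(m, T) = 2
l(g) = 2*g
W = 3/2 (W = -(-5 - 1*(-2))/2 = -(-5 + 2)/2 = -1/2*(-3) = 3/2 ≈ 1.5000)
S(B, q) = 64 (S(B, q) = (2*3 + 2)**2 = (6 + 2)**2 = 8**2 = 64)
A = -12 (A = -8*3/2 = -12)
C(V) = -12
C(-15*(-1)) - S(-42, -48) = -12 - 1*64 = -12 - 64 = -76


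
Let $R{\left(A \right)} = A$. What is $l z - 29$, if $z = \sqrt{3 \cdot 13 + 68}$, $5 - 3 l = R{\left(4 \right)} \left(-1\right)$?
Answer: $-29 + 3 \sqrt{107} \approx 2.0322$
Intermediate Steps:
$l = 3$ ($l = \frac{5}{3} - \frac{4 \left(-1\right)}{3} = \frac{5}{3} - - \frac{4}{3} = \frac{5}{3} + \frac{4}{3} = 3$)
$z = \sqrt{107}$ ($z = \sqrt{39 + 68} = \sqrt{107} \approx 10.344$)
$l z - 29 = 3 \sqrt{107} - 29 = -29 + 3 \sqrt{107}$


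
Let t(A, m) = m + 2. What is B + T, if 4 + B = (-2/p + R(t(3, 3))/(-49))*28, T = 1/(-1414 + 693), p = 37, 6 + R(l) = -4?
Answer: 5319/26677 ≈ 0.19939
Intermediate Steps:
t(A, m) = 2 + m
R(l) = -10 (R(l) = -6 - 4 = -10)
T = -1/721 (T = 1/(-721) = -1/721 ≈ -0.0013870)
B = 52/259 (B = -4 + (-2/37 - 10/(-49))*28 = -4 + (-2*1/37 - 10*(-1/49))*28 = -4 + (-2/37 + 10/49)*28 = -4 + (272/1813)*28 = -4 + 1088/259 = 52/259 ≈ 0.20077)
B + T = 52/259 - 1/721 = 5319/26677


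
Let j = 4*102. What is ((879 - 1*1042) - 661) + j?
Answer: -416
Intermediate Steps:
j = 408
((879 - 1*1042) - 661) + j = ((879 - 1*1042) - 661) + 408 = ((879 - 1042) - 661) + 408 = (-163 - 661) + 408 = -824 + 408 = -416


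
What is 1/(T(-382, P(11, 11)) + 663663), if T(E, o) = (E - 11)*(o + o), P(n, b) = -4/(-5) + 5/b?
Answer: 55/36447231 ≈ 1.5090e-6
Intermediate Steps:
P(n, b) = ⅘ + 5/b (P(n, b) = -4*(-⅕) + 5/b = ⅘ + 5/b)
T(E, o) = 2*o*(-11 + E) (T(E, o) = (-11 + E)*(2*o) = 2*o*(-11 + E))
1/(T(-382, P(11, 11)) + 663663) = 1/(2*(⅘ + 5/11)*(-11 - 382) + 663663) = 1/(2*(⅘ + 5*(1/11))*(-393) + 663663) = 1/(2*(⅘ + 5/11)*(-393) + 663663) = 1/(2*(69/55)*(-393) + 663663) = 1/(-54234/55 + 663663) = 1/(36447231/55) = 55/36447231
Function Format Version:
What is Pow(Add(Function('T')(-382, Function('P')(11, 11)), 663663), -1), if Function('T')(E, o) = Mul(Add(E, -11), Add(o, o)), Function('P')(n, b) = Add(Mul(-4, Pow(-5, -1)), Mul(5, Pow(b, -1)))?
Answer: Rational(55, 36447231) ≈ 1.5090e-6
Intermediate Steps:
Function('P')(n, b) = Add(Rational(4, 5), Mul(5, Pow(b, -1))) (Function('P')(n, b) = Add(Mul(-4, Rational(-1, 5)), Mul(5, Pow(b, -1))) = Add(Rational(4, 5), Mul(5, Pow(b, -1))))
Function('T')(E, o) = Mul(2, o, Add(-11, E)) (Function('T')(E, o) = Mul(Add(-11, E), Mul(2, o)) = Mul(2, o, Add(-11, E)))
Pow(Add(Function('T')(-382, Function('P')(11, 11)), 663663), -1) = Pow(Add(Mul(2, Add(Rational(4, 5), Mul(5, Pow(11, -1))), Add(-11, -382)), 663663), -1) = Pow(Add(Mul(2, Add(Rational(4, 5), Mul(5, Rational(1, 11))), -393), 663663), -1) = Pow(Add(Mul(2, Add(Rational(4, 5), Rational(5, 11)), -393), 663663), -1) = Pow(Add(Mul(2, Rational(69, 55), -393), 663663), -1) = Pow(Add(Rational(-54234, 55), 663663), -1) = Pow(Rational(36447231, 55), -1) = Rational(55, 36447231)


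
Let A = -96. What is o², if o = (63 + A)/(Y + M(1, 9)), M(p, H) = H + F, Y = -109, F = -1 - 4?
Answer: 121/1225 ≈ 0.098776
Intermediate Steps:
F = -5
M(p, H) = -5 + H (M(p, H) = H - 5 = -5 + H)
o = 11/35 (o = (63 - 96)/(-109 + (-5 + 9)) = -33/(-109 + 4) = -33/(-105) = -33*(-1/105) = 11/35 ≈ 0.31429)
o² = (11/35)² = 121/1225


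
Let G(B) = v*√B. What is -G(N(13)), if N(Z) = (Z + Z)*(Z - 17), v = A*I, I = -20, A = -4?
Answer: -160*I*√26 ≈ -815.84*I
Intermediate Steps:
v = 80 (v = -4*(-20) = 80)
N(Z) = 2*Z*(-17 + Z) (N(Z) = (2*Z)*(-17 + Z) = 2*Z*(-17 + Z))
G(B) = 80*√B
-G(N(13)) = -80*√(2*13*(-17 + 13)) = -80*√(2*13*(-4)) = -80*√(-104) = -80*2*I*√26 = -160*I*√26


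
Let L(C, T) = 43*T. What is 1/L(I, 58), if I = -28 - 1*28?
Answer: 1/2494 ≈ 0.00040096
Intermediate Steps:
I = -56 (I = -28 - 28 = -56)
1/L(I, 58) = 1/(43*58) = 1/2494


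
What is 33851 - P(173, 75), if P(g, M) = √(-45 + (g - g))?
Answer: 33851 - 3*I*√5 ≈ 33851.0 - 6.7082*I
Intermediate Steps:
P(g, M) = 3*I*√5 (P(g, M) = √(-45 + 0) = √(-45) = 3*I*√5)
33851 - P(173, 75) = 33851 - 3*I*√5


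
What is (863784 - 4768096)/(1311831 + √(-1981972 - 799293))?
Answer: -2560898757636/860451676913 + 1952156*I*√2781265/860451676913 ≈ -2.9762 + 0.0037836*I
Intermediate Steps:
(863784 - 4768096)/(1311831 + √(-1981972 - 799293)) = -3904312/(1311831 + √(-2781265)) = -3904312/(1311831 + I*√2781265)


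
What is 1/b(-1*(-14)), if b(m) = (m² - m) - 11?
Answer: 1/171 ≈ 0.0058480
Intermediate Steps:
b(m) = -11 + m² - m
1/b(-1*(-14)) = 1/(-11 + (-1*(-14))² - (-1)*(-14)) = 1/(-11 + 14² - 1*14) = 1/(-11 + 196 - 14) = 1/171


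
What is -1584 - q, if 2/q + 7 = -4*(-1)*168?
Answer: -1053362/665 ≈ -1584.0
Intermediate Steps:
q = 2/665 (q = 2/(-7 - 4*(-1)*168) = 2/(-7 + 4*168) = 2/(-7 + 672) = 2/665 ≈ 0.0030075)
-1584 - q = -1584 - 1*2/665 = -1584 - 2/665 = -1053362/665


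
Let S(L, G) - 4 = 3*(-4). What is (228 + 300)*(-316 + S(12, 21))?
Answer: -171072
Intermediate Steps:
S(L, G) = -8 (S(L, G) = 4 + 3*(-4) = 4 - 12 = -8)
(228 + 300)*(-316 + S(12, 21)) = (228 + 300)*(-316 - 8) = 528*(-324) = -171072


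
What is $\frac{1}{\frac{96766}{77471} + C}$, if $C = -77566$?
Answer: $- \frac{77471}{6009018820} \approx -1.2892 \cdot 10^{-5}$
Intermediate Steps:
$\frac{1}{\frac{96766}{77471} + C} = \frac{1}{\frac{96766}{77471} - 77566} = \frac{1}{- \frac{6009018820}{77471}} = - \frac{77471}{6009018820}$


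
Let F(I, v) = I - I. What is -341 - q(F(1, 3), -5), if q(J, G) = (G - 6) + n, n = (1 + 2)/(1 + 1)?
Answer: -663/2 ≈ -331.50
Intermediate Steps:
n = 3/2 ≈ 1.5000
F(I, v) = 0
q(J, G) = -9/2 + G (q(J, G) = (G - 6) + 3/2 = (-6 + G) + 3/2 = -9/2 + G)
-341 - q(F(1, 3), -5) = -341 - (-9/2 - 5) = -341 - 1*(-19/2) = -341 + 19/2 = -663/2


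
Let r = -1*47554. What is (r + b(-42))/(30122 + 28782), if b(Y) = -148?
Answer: -23851/29452 ≈ -0.80983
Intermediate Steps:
r = -47554
(r + b(-42))/(30122 + 28782) = (-47554 - 148)/(30122 + 28782) = -47702/58904 = -47702*1/58904 = -23851/29452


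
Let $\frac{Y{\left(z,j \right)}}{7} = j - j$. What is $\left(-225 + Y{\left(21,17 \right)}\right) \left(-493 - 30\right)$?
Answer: $117675$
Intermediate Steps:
$Y{\left(z,j \right)} = 0$ ($Y{\left(z,j \right)} = 7 \left(j - j\right) = 7 \cdot 0 = 0$)
$\left(-225 + Y{\left(21,17 \right)}\right) \left(-493 - 30\right) = \left(-225 + 0\right) \left(-493 - 30\right) = \left(-225\right) \left(-523\right) = 117675$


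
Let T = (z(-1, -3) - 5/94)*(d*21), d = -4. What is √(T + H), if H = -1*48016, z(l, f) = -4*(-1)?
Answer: I*√106799698/47 ≈ 219.88*I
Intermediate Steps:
z(l, f) = 4
H = -48016
T = -15582/47 (T = (4 - 5/94)*(-4*21) = (4 - 5*1/94)*(-84) = (4 - 5/94)*(-84) = (371/94)*(-84) = -15582/47 ≈ -331.53)
√(T + H) = √(-15582/47 - 48016) = √(-2272334/47) = I*√106799698/47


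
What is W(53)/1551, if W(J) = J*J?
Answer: 2809/1551 ≈ 1.8111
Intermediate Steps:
W(J) = J**2
W(53)/1551 = 53**2/1551 = 2809*(1/1551) = 2809/1551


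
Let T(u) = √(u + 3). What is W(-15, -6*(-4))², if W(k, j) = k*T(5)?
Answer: 1800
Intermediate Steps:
T(u) = √(3 + u)
W(k, j) = 2*k*√2 (W(k, j) = k*√(3 + 5) = k*√8 = k*(2*√2) = 2*k*√2)
W(-15, -6*(-4))² = (2*(-15)*√2)² = (-30*√2)² = 1800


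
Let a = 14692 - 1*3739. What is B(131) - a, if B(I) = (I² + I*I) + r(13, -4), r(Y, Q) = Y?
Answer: 23382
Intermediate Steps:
B(I) = 13 + 2*I² (B(I) = (I² + I*I) + 13 = (I² + I²) + 13 = 2*I² + 13 = 13 + 2*I²)
a = 10953 (a = 14692 - 3739 = 10953)
B(131) - a = (13 + 2*131²) - 1*10953 = (13 + 2*17161) - 10953 = (13 + 34322) - 10953 = 34335 - 10953 = 23382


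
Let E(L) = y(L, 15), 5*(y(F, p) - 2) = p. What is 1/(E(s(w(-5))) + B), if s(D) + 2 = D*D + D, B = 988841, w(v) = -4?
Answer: 1/988846 ≈ 1.0113e-6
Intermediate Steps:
y(F, p) = 2 + p/5
s(D) = -2 + D + D² (s(D) = -2 + (D*D + D) = -2 + (D² + D) = -2 + (D + D²) = -2 + D + D²)
E(L) = 5 (E(L) = 2 + (⅕)*15 = 2 + 3 = 5)
1/(E(s(w(-5))) + B) = 1/(5 + 988841) = 1/988846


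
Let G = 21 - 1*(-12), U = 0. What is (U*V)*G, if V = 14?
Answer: 0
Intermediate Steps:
G = 33 (G = 21 + 12 = 33)
(U*V)*G = (0*14)*33 = 0*33 = 0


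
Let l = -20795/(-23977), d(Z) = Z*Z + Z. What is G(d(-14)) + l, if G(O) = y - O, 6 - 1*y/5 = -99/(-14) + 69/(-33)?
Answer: -650002981/3692458 ≈ -176.04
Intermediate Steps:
y = 785/154 (y = 30 - 5*(-99/(-14) + 69/(-33)) = 30 - 5*(-99*(-1/14) + 69*(-1/33)) = 30 - 5*(99/14 - 23/11) = 30 - 5*767/154 = 30 - 3835/154 = 785/154 ≈ 5.0974)
d(Z) = Z + Z² (d(Z) = Z² + Z = Z + Z²)
G(O) = 785/154 - O
l = 20795/23977 (l = -20795*(-1/23977) = 20795/23977 ≈ 0.86729)
G(d(-14)) + l = (785/154 - (-14)*(1 - 14)) + 20795/23977 = (785/154 - (-14)*(-13)) + 20795/23977 = (785/154 - 1*182) + 20795/23977 = (785/154 - 182) + 20795/23977 = -27243/154 + 20795/23977 = -650002981/3692458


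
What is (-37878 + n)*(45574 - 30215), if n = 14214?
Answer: -363455376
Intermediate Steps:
(-37878 + n)*(45574 - 30215) = (-37878 + 14214)*(45574 - 30215) = -23664*15359 = -363455376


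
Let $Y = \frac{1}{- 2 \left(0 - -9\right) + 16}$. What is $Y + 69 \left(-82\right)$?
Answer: $- \frac{11317}{2} \approx -5658.5$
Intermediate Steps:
$Y = - \frac{1}{2}$ ($Y = \frac{1}{- 2 \left(0 + 9\right) + 16} = \frac{1}{\left(-2\right) 9 + 16} = \frac{1}{-18 + 16} = \frac{1}{-2} = - \frac{1}{2} \approx -0.5$)
$Y + 69 \left(-82\right) = - \frac{1}{2} + 69 \left(-82\right) = - \frac{1}{2} - 5658 = - \frac{11317}{2}$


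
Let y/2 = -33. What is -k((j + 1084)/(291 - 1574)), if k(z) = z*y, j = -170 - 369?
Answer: -35970/1283 ≈ -28.036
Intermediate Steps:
y = -66 (y = 2*(-33) = -66)
j = -539
k(z) = -66*z (k(z) = z*(-66) = -66*z)
-k((j + 1084)/(291 - 1574)) = -(-66)*(-539 + 1084)/(291 - 1574) = -(-66)*545/(-1283) = -(-66)*545*(-1/1283) = -(-66)*(-545)/1283 = -1*35970/1283 = -35970/1283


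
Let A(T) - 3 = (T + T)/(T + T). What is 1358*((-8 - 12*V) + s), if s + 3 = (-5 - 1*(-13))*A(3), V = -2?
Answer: 61110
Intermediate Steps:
A(T) = 4 (A(T) = 3 + (T + T)/(T + T) = 3 + (2*T)/((2*T)) = 3 + (2*T)*(1/(2*T)) = 3 + 1 = 4)
s = 29 (s = -3 + (-5 - 1*(-13))*4 = -3 + (-5 + 13)*4 = -3 + 8*4 = -3 + 32 = 29)
1358*((-8 - 12*V) + s) = 1358*((-8 - 12*(-2)) + 29) = 1358*((-8 + 24) + 29) = 1358*(16 + 29) = 1358*45 = 61110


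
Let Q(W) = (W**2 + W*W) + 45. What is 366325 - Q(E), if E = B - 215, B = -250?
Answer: -66170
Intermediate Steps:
E = -465 (E = -250 - 215 = -465)
Q(W) = 45 + 2*W**2 (Q(W) = (W**2 + W**2) + 45 = 2*W**2 + 45 = 45 + 2*W**2)
366325 - Q(E) = 366325 - (45 + 2*(-465)**2) = 366325 - (45 + 2*216225) = 366325 - (45 + 432450) = 366325 - 1*432495 = 366325 - 432495 = -66170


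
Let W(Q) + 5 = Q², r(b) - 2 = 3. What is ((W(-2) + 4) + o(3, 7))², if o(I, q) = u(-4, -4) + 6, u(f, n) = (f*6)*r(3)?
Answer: 12321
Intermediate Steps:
r(b) = 5 (r(b) = 2 + 3 = 5)
u(f, n) = 30*f (u(f, n) = (f*6)*5 = (6*f)*5 = 30*f)
W(Q) = -5 + Q²
o(I, q) = -114 (o(I, q) = 30*(-4) + 6 = -120 + 6 = -114)
((W(-2) + 4) + o(3, 7))² = (((-5 + (-2)²) + 4) - 114)² = (((-5 + 4) + 4) - 114)² = ((-1 + 4) - 114)² = (3 - 114)² = (-111)² = 12321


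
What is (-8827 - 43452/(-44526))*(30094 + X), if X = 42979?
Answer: -4786129873525/7421 ≈ -6.4494e+8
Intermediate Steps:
(-8827 - 43452/(-44526))*(30094 + X) = (-8827 - 43452/(-44526))*(30094 + 42979) = (-8827 - 43452*(-1/44526))*73073 = (-8827 + 7242/7421)*73073 = -65497925/7421*73073 = -4786129873525/7421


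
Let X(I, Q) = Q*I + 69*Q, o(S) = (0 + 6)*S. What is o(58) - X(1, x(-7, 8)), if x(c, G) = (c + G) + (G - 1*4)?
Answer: -2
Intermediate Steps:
x(c, G) = -4 + c + 2*G (x(c, G) = (G + c) + (G - 4) = (G + c) + (-4 + G) = -4 + c + 2*G)
o(S) = 6*S
X(I, Q) = 69*Q + I*Q (X(I, Q) = I*Q + 69*Q = 69*Q + I*Q)
o(58) - X(1, x(-7, 8)) = 6*58 - (-4 - 7 + 2*8)*(69 + 1) = 348 - (-4 - 7 + 16)*70 = 348 - 5*70 = 348 - 1*350 = 348 - 350 = -2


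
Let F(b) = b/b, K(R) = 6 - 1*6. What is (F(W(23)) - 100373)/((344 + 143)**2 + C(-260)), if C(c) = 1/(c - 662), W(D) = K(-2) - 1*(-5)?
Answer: -92542984/218669817 ≈ -0.42321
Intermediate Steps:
K(R) = 0 (K(R) = 6 - 6 = 0)
W(D) = 5 (W(D) = 0 - 1*(-5) = 0 + 5 = 5)
C(c) = 1/(-662 + c)
F(b) = 1
(F(W(23)) - 100373)/((344 + 143)**2 + C(-260)) = (1 - 100373)/((344 + 143)**2 + 1/(-662 - 260)) = -100372/(487**2 + 1/(-922)) = -100372/(237169 - 1/922) = -100372/218669817/922 = -100372*922/218669817 = -92542984/218669817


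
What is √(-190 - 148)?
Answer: 13*I*√2 ≈ 18.385*I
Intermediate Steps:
√(-190 - 148) = √(-338) = 13*I*√2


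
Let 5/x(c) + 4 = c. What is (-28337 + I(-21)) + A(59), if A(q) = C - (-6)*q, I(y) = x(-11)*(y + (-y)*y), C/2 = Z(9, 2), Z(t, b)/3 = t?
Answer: -27775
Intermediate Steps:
x(c) = 5/(-4 + c)
Z(t, b) = 3*t
C = 54 (C = 2*(3*9) = 2*27 = 54)
I(y) = -y/3 + y²/3 (I(y) = (5/(-4 - 11))*(y + (-y)*y) = (5/(-15))*(y - y²) = (5*(-1/15))*(y - y²) = -(y - y²)/3 = -y/3 + y²/3)
A(q) = 54 + 6*q (A(q) = 54 - (-6)*q = 54 + 6*q)
(-28337 + I(-21)) + A(59) = (-28337 + (⅓)*(-21)*(-1 - 21)) + (54 + 6*59) = (-28337 + (⅓)*(-21)*(-22)) + (54 + 354) = (-28337 + 154) + 408 = -28183 + 408 = -27775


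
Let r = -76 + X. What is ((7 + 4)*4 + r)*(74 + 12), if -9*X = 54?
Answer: -3268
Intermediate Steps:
X = -6 (X = -1/9*54 = -6)
r = -82 (r = -76 - 6 = -82)
((7 + 4)*4 + r)*(74 + 12) = ((7 + 4)*4 - 82)*(74 + 12) = (11*4 - 82)*86 = (44 - 82)*86 = -38*86 = -3268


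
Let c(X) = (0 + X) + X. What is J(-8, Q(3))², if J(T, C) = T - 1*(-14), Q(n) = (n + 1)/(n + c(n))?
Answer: 36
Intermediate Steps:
c(X) = 2*X (c(X) = X + X = 2*X)
Q(n) = (1 + n)/(3*n) (Q(n) = (n + 1)/(n + 2*n) = (1 + n)/((3*n)) = (1 + n)*(1/(3*n)) = (1 + n)/(3*n))
J(T, C) = 14 + T (J(T, C) = T + 14 = 14 + T)
J(-8, Q(3))² = (14 - 8)² = 6² = 36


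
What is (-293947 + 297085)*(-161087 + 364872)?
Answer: 639477330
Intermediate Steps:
(-293947 + 297085)*(-161087 + 364872) = 3138*203785 = 639477330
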